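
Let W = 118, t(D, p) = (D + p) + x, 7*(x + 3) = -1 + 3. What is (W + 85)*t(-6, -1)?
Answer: -1972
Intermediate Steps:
x = -19/7 (x = -3 + (-1 + 3)/7 = -3 + (1/7)*2 = -3 + 2/7 = -19/7 ≈ -2.7143)
t(D, p) = -19/7 + D + p (t(D, p) = (D + p) - 19/7 = -19/7 + D + p)
(W + 85)*t(-6, -1) = (118 + 85)*(-19/7 - 6 - 1) = 203*(-68/7) = -1972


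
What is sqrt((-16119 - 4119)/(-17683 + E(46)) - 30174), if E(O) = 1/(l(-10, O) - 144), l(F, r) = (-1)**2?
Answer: I*sqrt(5359178525906495)/421445 ≈ 173.7*I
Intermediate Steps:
l(F, r) = 1
E(O) = -1/143 (E(O) = 1/(1 - 144) = 1/(-143) = -1/143)
sqrt((-16119 - 4119)/(-17683 + E(46)) - 30174) = sqrt((-16119 - 4119)/(-17683 - 1/143) - 30174) = sqrt(-20238/(-2528670/143) - 30174) = sqrt(-20238*(-143/2528670) - 30174) = sqrt(482339/421445 - 30174) = sqrt(-12716199091/421445) = I*sqrt(5359178525906495)/421445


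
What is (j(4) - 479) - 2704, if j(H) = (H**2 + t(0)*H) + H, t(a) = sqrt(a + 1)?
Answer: -3159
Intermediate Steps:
t(a) = sqrt(1 + a)
j(H) = H**2 + 2*H (j(H) = (H**2 + sqrt(1 + 0)*H) + H = (H**2 + sqrt(1)*H) + H = (H**2 + 1*H) + H = (H**2 + H) + H = (H + H**2) + H = H**2 + 2*H)
(j(4) - 479) - 2704 = (4*(2 + 4) - 479) - 2704 = (4*6 - 479) - 2704 = (24 - 479) - 2704 = -455 - 2704 = -3159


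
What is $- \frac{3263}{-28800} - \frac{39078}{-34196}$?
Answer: $\frac{309256987}{246211200} \approx 1.2561$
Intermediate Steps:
$- \frac{3263}{-28800} - \frac{39078}{-34196} = \left(-3263\right) \left(- \frac{1}{28800}\right) - - \frac{19539}{17098} = \frac{3263}{28800} + \frac{19539}{17098} = \frac{309256987}{246211200}$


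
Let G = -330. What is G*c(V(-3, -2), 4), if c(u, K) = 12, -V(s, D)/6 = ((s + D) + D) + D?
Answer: -3960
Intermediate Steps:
V(s, D) = -18*D - 6*s (V(s, D) = -6*(((s + D) + D) + D) = -6*(((D + s) + D) + D) = -6*((s + 2*D) + D) = -6*(s + 3*D) = -18*D - 6*s)
G*c(V(-3, -2), 4) = -330*12 = -3960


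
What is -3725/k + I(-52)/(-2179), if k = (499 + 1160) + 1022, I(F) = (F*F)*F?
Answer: 368853273/5841899 ≈ 63.139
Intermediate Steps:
I(F) = F³ (I(F) = F²*F = F³)
k = 2681 (k = 1659 + 1022 = 2681)
-3725/k + I(-52)/(-2179) = -3725/2681 + (-52)³/(-2179) = -3725*1/2681 - 140608*(-1/2179) = -3725/2681 + 140608/2179 = 368853273/5841899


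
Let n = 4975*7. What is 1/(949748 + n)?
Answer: 1/984573 ≈ 1.0157e-6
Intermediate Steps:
n = 34825
1/(949748 + n) = 1/(949748 + 34825) = 1/984573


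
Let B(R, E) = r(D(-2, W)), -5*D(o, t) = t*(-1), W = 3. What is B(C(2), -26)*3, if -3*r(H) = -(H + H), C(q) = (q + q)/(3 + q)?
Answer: 6/5 ≈ 1.2000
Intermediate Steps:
D(o, t) = t/5 (D(o, t) = -t*(-1)/5 = -(-1)*t/5 = t/5)
C(q) = 2*q/(3 + q) (C(q) = (2*q)/(3 + q) = 2*q/(3 + q))
r(H) = 2*H/3 (r(H) = -(-1)*(H + H)/3 = -(-1)*2*H/3 = -(-2)*H/3 = 2*H/3)
B(R, E) = ⅖ (B(R, E) = 2*((⅕)*3)/3 = (⅔)*(⅗) = ⅖)
B(C(2), -26)*3 = (⅖)*3 = 6/5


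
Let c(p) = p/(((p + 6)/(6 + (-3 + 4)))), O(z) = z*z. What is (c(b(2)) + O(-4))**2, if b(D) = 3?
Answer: 3025/9 ≈ 336.11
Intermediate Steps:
O(z) = z**2
c(p) = p/(6/7 + p/7) (c(p) = p/(((6 + p)/(6 + 1))) = p/(((6 + p)/7)) = p/(((6 + p)*(1/7))) = p/(6/7 + p/7))
(c(b(2)) + O(-4))**2 = (7*3/(6 + 3) + (-4)**2)**2 = (7*3/9 + 16)**2 = (7*3*(1/9) + 16)**2 = (7/3 + 16)**2 = (55/3)**2 = 3025/9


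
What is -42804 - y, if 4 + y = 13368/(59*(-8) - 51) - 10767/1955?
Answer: -43729736419/1022465 ≈ -42769.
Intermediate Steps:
y = -35855441/1022465 (y = -4 + (13368/(59*(-8) - 51) - 10767/1955) = -4 + (13368/(-472 - 51) - 10767*1/1955) = -4 + (13368/(-523) - 10767/1955) = -4 + (13368*(-1/523) - 10767/1955) = -4 + (-13368/523 - 10767/1955) = -4 - 31765581/1022465 = -35855441/1022465 ≈ -35.068)
-42804 - y = -42804 - 1*(-35855441/1022465) = -42804 + 35855441/1022465 = -43729736419/1022465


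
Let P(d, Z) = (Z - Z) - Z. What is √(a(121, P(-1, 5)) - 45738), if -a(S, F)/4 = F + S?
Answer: I*√46202 ≈ 214.95*I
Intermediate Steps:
P(d, Z) = -Z (P(d, Z) = 0 - Z = -Z)
a(S, F) = -4*F - 4*S (a(S, F) = -4*(F + S) = -4*F - 4*S)
√(a(121, P(-1, 5)) - 45738) = √((-(-4)*5 - 4*121) - 45738) = √((-4*(-5) - 484) - 45738) = √((20 - 484) - 45738) = √(-464 - 45738) = √(-46202) = I*√46202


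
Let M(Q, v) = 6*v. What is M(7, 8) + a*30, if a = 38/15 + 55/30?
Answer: 179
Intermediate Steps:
a = 131/30 (a = 38*(1/15) + 55*(1/30) = 38/15 + 11/6 = 131/30 ≈ 4.3667)
M(7, 8) + a*30 = 6*8 + (131/30)*30 = 48 + 131 = 179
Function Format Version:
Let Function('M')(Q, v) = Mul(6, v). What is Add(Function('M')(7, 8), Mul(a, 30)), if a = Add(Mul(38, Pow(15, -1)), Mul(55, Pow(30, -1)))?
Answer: 179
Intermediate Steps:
a = Rational(131, 30) (a = Add(Mul(38, Rational(1, 15)), Mul(55, Rational(1, 30))) = Add(Rational(38, 15), Rational(11, 6)) = Rational(131, 30) ≈ 4.3667)
Add(Function('M')(7, 8), Mul(a, 30)) = Add(Mul(6, 8), Mul(Rational(131, 30), 30)) = Add(48, 131) = 179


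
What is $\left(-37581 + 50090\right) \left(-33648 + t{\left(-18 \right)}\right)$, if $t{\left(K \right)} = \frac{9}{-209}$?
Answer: $- \frac{87968804469}{209} \approx -4.209 \cdot 10^{8}$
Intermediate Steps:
$t{\left(K \right)} = - \frac{9}{209}$ ($t{\left(K \right)} = 9 \left(- \frac{1}{209}\right) = - \frac{9}{209}$)
$\left(-37581 + 50090\right) \left(-33648 + t{\left(-18 \right)}\right) = \left(-37581 + 50090\right) \left(-33648 - \frac{9}{209}\right) = 12509 \left(- \frac{7032441}{209}\right) = - \frac{87968804469}{209}$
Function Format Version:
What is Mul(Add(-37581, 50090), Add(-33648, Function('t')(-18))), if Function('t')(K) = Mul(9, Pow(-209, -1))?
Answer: Rational(-87968804469, 209) ≈ -4.2090e+8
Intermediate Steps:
Function('t')(K) = Rational(-9, 209) (Function('t')(K) = Mul(9, Rational(-1, 209)) = Rational(-9, 209))
Mul(Add(-37581, 50090), Add(-33648, Function('t')(-18))) = Mul(Add(-37581, 50090), Add(-33648, Rational(-9, 209))) = Mul(12509, Rational(-7032441, 209)) = Rational(-87968804469, 209)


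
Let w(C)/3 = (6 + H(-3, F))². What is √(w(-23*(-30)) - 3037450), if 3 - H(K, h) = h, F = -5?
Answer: I*√3036862 ≈ 1742.7*I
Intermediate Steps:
H(K, h) = 3 - h
w(C) = 588 (w(C) = 3*(6 + (3 - 1*(-5)))² = 3*(6 + (3 + 5))² = 3*(6 + 8)² = 3*14² = 3*196 = 588)
√(w(-23*(-30)) - 3037450) = √(588 - 3037450) = √(-3036862) = I*√3036862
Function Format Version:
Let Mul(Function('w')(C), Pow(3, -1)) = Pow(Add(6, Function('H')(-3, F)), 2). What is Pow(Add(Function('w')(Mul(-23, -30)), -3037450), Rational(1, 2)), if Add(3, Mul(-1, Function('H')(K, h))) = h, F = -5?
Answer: Mul(I, Pow(3036862, Rational(1, 2))) ≈ Mul(1742.7, I)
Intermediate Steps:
Function('H')(K, h) = Add(3, Mul(-1, h))
Function('w')(C) = 588 (Function('w')(C) = Mul(3, Pow(Add(6, Add(3, Mul(-1, -5))), 2)) = Mul(3, Pow(Add(6, Add(3, 5)), 2)) = Mul(3, Pow(Add(6, 8), 2)) = Mul(3, Pow(14, 2)) = Mul(3, 196) = 588)
Pow(Add(Function('w')(Mul(-23, -30)), -3037450), Rational(1, 2)) = Pow(Add(588, -3037450), Rational(1, 2)) = Pow(-3036862, Rational(1, 2)) = Mul(I, Pow(3036862, Rational(1, 2)))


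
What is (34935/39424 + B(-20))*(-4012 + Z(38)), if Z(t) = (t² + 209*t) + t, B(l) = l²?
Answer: 1943957805/896 ≈ 2.1696e+6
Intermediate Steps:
Z(t) = t² + 210*t
(34935/39424 + B(-20))*(-4012 + Z(38)) = (34935/39424 + (-20)²)*(-4012 + 38*(210 + 38)) = (34935*(1/39424) + 400)*(-4012 + 38*248) = (34935/39424 + 400)*(-4012 + 9424) = (15804535/39424)*5412 = 1943957805/896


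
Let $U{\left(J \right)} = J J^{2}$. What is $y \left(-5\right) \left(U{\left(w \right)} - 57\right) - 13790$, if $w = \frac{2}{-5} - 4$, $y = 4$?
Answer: $- \frac{273658}{25} \approx -10946.0$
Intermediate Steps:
$w = - \frac{22}{5}$ ($w = 2 \left(- \frac{1}{5}\right) - 4 = - \frac{2}{5} - 4 = - \frac{22}{5} \approx -4.4$)
$U{\left(J \right)} = J^{3}$
$y \left(-5\right) \left(U{\left(w \right)} - 57\right) - 13790 = 4 \left(-5\right) \left(\left(- \frac{22}{5}\right)^{3} - 57\right) - 13790 = - 20 \left(- \frac{10648}{125} - 57\right) - 13790 = \left(-20\right) \left(- \frac{17773}{125}\right) - 13790 = \frac{71092}{25} - 13790 = - \frac{273658}{25}$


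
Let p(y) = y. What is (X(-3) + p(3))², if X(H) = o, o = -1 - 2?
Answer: 0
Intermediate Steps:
o = -3
X(H) = -3
(X(-3) + p(3))² = (-3 + 3)² = 0² = 0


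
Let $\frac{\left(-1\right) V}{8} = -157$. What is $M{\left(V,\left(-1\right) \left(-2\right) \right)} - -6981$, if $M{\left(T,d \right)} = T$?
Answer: $8237$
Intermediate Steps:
$V = 1256$ ($V = \left(-8\right) \left(-157\right) = 1256$)
$M{\left(V,\left(-1\right) \left(-2\right) \right)} - -6981 = 1256 - -6981 = 1256 + \left(-396 + 7377\right) = 1256 + 6981 = 8237$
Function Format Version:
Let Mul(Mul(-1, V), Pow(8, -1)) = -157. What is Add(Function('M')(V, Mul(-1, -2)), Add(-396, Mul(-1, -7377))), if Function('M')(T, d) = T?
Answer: 8237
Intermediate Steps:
V = 1256 (V = Mul(-8, -157) = 1256)
Add(Function('M')(V, Mul(-1, -2)), Add(-396, Mul(-1, -7377))) = Add(1256, Add(-396, Mul(-1, -7377))) = Add(1256, Add(-396, 7377)) = Add(1256, 6981) = 8237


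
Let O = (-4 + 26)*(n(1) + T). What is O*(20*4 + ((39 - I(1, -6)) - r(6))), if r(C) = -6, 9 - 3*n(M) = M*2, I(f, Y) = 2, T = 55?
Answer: 155144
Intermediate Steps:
n(M) = 3 - 2*M/3 (n(M) = 3 - M*2/3 = 3 - 2*M/3)
O = 3784/3 (O = (-4 + 26)*((3 - ⅔*1) + 55) = 22*((3 - ⅔) + 55) = 22*(7/3 + 55) = 22*(172/3) = 3784/3 ≈ 1261.3)
O*(20*4 + ((39 - I(1, -6)) - r(6))) = 3784*(20*4 + ((39 - 1*2) - 1*(-6)))/3 = 3784*(80 + ((39 - 2) + 6))/3 = 3784*(80 + (37 + 6))/3 = 3784*(80 + 43)/3 = (3784/3)*123 = 155144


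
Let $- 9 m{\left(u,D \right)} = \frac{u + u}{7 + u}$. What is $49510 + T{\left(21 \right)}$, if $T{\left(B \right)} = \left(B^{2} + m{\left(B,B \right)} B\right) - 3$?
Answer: $\frac{99889}{2} \approx 49945.0$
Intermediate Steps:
$m{\left(u,D \right)} = - \frac{2 u}{9 \left(7 + u\right)}$ ($m{\left(u,D \right)} = - \frac{\left(u + u\right) \frac{1}{7 + u}}{9} = - \frac{2 u \frac{1}{7 + u}}{9} = - \frac{2 u}{9 \left(7 + u\right)}$)
$T{\left(B \right)} = -3 + B^{2} - \frac{2 B^{2}}{63 + 9 B}$ ($T{\left(B \right)} = \left(B^{2} + - \frac{2 B}{63 + 9 B} B\right) - 3 = \left(B^{2} - \frac{2 B^{2}}{63 + 9 B}\right) - 3 = -3 + B^{2} - \frac{2 B^{2}}{63 + 9 B}$)
$49510 + T{\left(21 \right)} = 49510 + \frac{- \frac{2 \cdot 21^{2}}{9} + \left(-3 + 21^{2}\right) \left(7 + 21\right)}{7 + 21} = 49510 + \frac{\left(- \frac{2}{9}\right) 441 + \left(-3 + 441\right) 28}{28} = 49510 + \frac{-98 + 438 \cdot 28}{28} = 49510 + \frac{-98 + 12264}{28} = 49510 + \frac{1}{28} \cdot 12166 = 49510 + \frac{869}{2} = \frac{99889}{2}$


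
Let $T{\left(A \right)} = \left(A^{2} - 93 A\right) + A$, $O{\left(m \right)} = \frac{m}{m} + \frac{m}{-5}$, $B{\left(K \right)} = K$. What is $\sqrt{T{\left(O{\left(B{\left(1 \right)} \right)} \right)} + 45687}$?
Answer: $\frac{\sqrt{1140351}}{5} \approx 213.57$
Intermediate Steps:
$O{\left(m \right)} = 1 - \frac{m}{5}$ ($O{\left(m \right)} = 1 + m \left(- \frac{1}{5}\right) = 1 - \frac{m}{5}$)
$T{\left(A \right)} = A^{2} - 92 A$
$\sqrt{T{\left(O{\left(B{\left(1 \right)} \right)} \right)} + 45687} = \sqrt{\left(1 - \frac{1}{5}\right) \left(-92 + \left(1 - \frac{1}{5}\right)\right) + 45687} = \sqrt{\frac{4 \left(-92 + \frac{4}{5}\right)}{5} + 45687} = \sqrt{\frac{4}{5} \left(- \frac{456}{5}\right) + 45687} = \sqrt{- \frac{1824}{25} + 45687} = \sqrt{\frac{1140351}{25}} = \frac{\sqrt{1140351}}{5}$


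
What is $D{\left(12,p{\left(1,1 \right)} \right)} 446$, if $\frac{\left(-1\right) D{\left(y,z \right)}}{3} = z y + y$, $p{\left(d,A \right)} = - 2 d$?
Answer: $16056$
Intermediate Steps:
$D{\left(y,z \right)} = - 3 y - 3 y z$ ($D{\left(y,z \right)} = - 3 \left(z y + y\right) = - 3 \left(y z + y\right) = - 3 \left(y + y z\right) = - 3 y - 3 y z$)
$D{\left(12,p{\left(1,1 \right)} \right)} 446 = \left(-3\right) 12 \left(1 - 2\right) 446 = \left(-3\right) 12 \left(-1\right) 446 = 36 \cdot 446 = 16056$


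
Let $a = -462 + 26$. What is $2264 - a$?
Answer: $2700$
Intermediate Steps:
$a = -436$
$2264 - a = 2264 - -436 = 2264 + 436 = 2700$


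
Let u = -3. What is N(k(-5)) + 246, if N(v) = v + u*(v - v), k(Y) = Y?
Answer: 241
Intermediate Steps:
N(v) = v (N(v) = v - 3*(v - v) = v - 3*0 = v + 0 = v)
N(k(-5)) + 246 = -5 + 246 = 241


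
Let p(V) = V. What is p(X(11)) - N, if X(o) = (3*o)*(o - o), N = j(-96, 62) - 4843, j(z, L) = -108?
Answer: 4951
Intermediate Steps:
N = -4951 (N = -108 - 4843 = -4951)
X(o) = 0 (X(o) = (3*o)*0 = 0)
p(X(11)) - N = 0 - 1*(-4951) = 0 + 4951 = 4951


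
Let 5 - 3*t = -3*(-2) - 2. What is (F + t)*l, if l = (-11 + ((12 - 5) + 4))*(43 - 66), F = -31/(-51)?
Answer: 0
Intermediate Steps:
t = 1/3 (t = 5/3 - (-3*(-2) - 2)/3 = 5/3 - (6 - 2)/3 = 5/3 - 1/3*4 = 5/3 - 4/3 = 1/3 ≈ 0.33333)
F = 31/51 (F = -31*(-1/51) = 31/51 ≈ 0.60784)
l = 0 (l = (-11 + (7 + 4))*(-23) = (-11 + 11)*(-23) = 0*(-23) = 0)
(F + t)*l = (31/51 + 1/3)*0 = (16/17)*0 = 0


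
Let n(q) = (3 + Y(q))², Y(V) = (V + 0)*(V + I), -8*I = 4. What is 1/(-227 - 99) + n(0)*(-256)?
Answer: -751105/326 ≈ -2304.0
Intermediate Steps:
I = -½ (I = -⅛*4 = -½ ≈ -0.50000)
Y(V) = V*(-½ + V) (Y(V) = (V + 0)*(V - ½) = V*(-½ + V))
n(q) = (3 + q*(-½ + q))²
1/(-227 - 99) + n(0)*(-256) = 1/(-227 - 99) + ((6 + 0*(-1 + 2*0))²/4)*(-256) = 1/(-326) + ((6 + 0*(-1 + 0))²/4)*(-256) = -1/326 + ((6 + 0*(-1))²/4)*(-256) = -1/326 + ((6 + 0)²/4)*(-256) = -1/326 + ((¼)*6²)*(-256) = -1/326 + ((¼)*36)*(-256) = -1/326 + 9*(-256) = -1/326 - 2304 = -751105/326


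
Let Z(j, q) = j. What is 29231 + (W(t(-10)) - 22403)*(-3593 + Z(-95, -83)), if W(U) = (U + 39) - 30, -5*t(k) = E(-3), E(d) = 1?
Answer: 413095203/5 ≈ 8.2619e+7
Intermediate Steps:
t(k) = -⅕ (t(k) = -⅕*1 = -⅕)
W(U) = 9 + U (W(U) = (39 + U) - 30 = 9 + U)
29231 + (W(t(-10)) - 22403)*(-3593 + Z(-95, -83)) = 29231 + ((9 - ⅕) - 22403)*(-3593 - 95) = 29231 + (44/5 - 22403)*(-3688) = 29231 - 111971/5*(-3688) = 29231 + 412949048/5 = 413095203/5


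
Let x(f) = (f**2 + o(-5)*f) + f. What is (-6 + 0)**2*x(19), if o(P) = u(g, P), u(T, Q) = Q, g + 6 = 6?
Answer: 10260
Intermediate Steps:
g = 0 (g = -6 + 6 = 0)
o(P) = P
x(f) = f**2 - 4*f (x(f) = (f**2 - 5*f) + f = f**2 - 4*f)
(-6 + 0)**2*x(19) = (-6 + 0)**2*(19*(-4 + 19)) = (-6)**2*(19*15) = 36*285 = 10260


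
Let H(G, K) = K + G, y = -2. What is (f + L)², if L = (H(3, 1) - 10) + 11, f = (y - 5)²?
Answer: 2916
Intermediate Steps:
H(G, K) = G + K
f = 49 (f = (-2 - 5)² = (-7)² = 49)
L = 5 (L = ((3 + 1) - 10) + 11 = (4 - 10) + 11 = -6 + 11 = 5)
(f + L)² = (49 + 5)² = 54² = 2916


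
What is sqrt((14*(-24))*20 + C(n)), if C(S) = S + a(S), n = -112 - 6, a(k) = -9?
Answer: I*sqrt(6847) ≈ 82.747*I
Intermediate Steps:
n = -118
C(S) = -9 + S (C(S) = S - 9 = -9 + S)
sqrt((14*(-24))*20 + C(n)) = sqrt((14*(-24))*20 + (-9 - 118)) = sqrt(-336*20 - 127) = sqrt(-6720 - 127) = sqrt(-6847) = I*sqrt(6847)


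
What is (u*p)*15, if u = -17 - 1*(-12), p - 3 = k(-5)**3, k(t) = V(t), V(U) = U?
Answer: 9150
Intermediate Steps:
k(t) = t
p = -122 (p = 3 + (-5)**3 = 3 - 125 = -122)
u = -5 (u = -17 + 12 = -5)
(u*p)*15 = -5*(-122)*15 = 610*15 = 9150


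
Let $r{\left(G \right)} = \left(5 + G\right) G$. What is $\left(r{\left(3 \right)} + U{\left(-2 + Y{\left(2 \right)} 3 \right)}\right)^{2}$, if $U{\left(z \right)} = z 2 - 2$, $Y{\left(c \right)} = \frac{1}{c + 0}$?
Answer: $441$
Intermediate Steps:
$r{\left(G \right)} = G \left(5 + G\right)$
$Y{\left(c \right)} = \frac{1}{c}$
$U{\left(z \right)} = -2 + 2 z$ ($U{\left(z \right)} = 2 z - 2 = -2 + 2 z$)
$\left(r{\left(3 \right)} + U{\left(-2 + Y{\left(2 \right)} 3 \right)}\right)^{2} = \left(3 \left(5 + 3\right) - \left(2 - 2 \left(-2 + \frac{1}{2} \cdot 3\right)\right)\right)^{2} = \left(3 \cdot 8 - \left(2 - 2 \left(-2 + \frac{1}{2} \cdot 3\right)\right)\right)^{2} = \left(24 - \left(2 - 2 \left(-2 + \frac{3}{2}\right)\right)\right)^{2} = \left(24 + \left(-2 + 2 \left(- \frac{1}{2}\right)\right)\right)^{2} = \left(24 - 3\right)^{2} = 21^{2} = 441$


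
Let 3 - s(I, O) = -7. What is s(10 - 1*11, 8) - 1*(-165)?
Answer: 175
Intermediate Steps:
s(I, O) = 10 (s(I, O) = 3 - 1*(-7) = 3 + 7 = 10)
s(10 - 1*11, 8) - 1*(-165) = 10 - 1*(-165) = 10 + 165 = 175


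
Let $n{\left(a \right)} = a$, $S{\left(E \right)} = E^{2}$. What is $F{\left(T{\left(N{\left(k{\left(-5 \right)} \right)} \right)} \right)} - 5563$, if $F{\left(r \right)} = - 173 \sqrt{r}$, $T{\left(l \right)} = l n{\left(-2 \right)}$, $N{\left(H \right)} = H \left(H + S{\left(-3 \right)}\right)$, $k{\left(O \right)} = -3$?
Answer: $-6601$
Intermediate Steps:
$N{\left(H \right)} = H \left(9 + H\right)$ ($N{\left(H \right)} = H \left(H + \left(-3\right)^{2}\right) = H \left(H + 9\right) = H \left(9 + H\right)$)
$T{\left(l \right)} = - 2 l$ ($T{\left(l \right)} = l \left(-2\right) = - 2 l$)
$F{\left(T{\left(N{\left(k{\left(-5 \right)} \right)} \right)} \right)} - 5563 = - 173 \sqrt{- 2 \left(- 3 \left(9 - 3\right)\right)} - 5563 = - 173 \sqrt{- 2 \left(\left(-3\right) 6\right)} - 5563 = - 173 \sqrt{\left(-2\right) \left(-18\right)} - 5563 = - 173 \sqrt{36} - 5563 = \left(-173\right) 6 - 5563 = -1038 - 5563 = -6601$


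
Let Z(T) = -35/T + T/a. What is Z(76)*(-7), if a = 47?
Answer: -28917/3572 ≈ -8.0955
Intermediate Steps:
Z(T) = -35/T + T/47
Z(76)*(-7) = (-35/76 + (1/47)*76)*(-7) = (-35*1/76 + 76/47)*(-7) = (-35/76 + 76/47)*(-7) = (4131/3572)*(-7) = -28917/3572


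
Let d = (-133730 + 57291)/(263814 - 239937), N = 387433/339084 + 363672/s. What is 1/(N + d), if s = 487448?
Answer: -18270969757404/23984389989299 ≈ -0.76179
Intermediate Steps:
N = 39021099679/20660727204 (N = 387433/339084 + 363672/487448 = 387433*(1/339084) + 363672*(1/487448) = 387433/339084 + 45459/60931 = 39021099679/20660727204 ≈ 1.8887)
d = -76439/23877 ≈ -3.2014
1/(N + d) = 1/(39021099679/20660727204 - 76439/23877) = 1/(-23984389989299/18270969757404) = -18270969757404/23984389989299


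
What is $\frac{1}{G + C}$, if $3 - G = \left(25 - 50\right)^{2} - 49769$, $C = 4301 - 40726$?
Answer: $\frac{1}{12722} \approx 7.8604 \cdot 10^{-5}$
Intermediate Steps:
$C = -36425$ ($C = 4301 - 40726 = -36425$)
$G = 49147$ ($G = 3 - \left(\left(25 - 50\right)^{2} - 49769\right) = 3 - \left(\left(-25\right)^{2} - 49769\right) = 3 - \left(625 - 49769\right) = 3 - -49144 = 3 + 49144 = 49147$)
$\frac{1}{G + C} = \frac{1}{49147 - 36425} = \frac{1}{12722}$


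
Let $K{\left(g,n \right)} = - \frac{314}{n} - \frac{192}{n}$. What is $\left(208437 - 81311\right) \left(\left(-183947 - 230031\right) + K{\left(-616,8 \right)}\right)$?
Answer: $- \frac{105270815895}{2} \approx -5.2635 \cdot 10^{10}$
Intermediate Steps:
$K{\left(g,n \right)} = - \frac{506}{n}$
$\left(208437 - 81311\right) \left(\left(-183947 - 230031\right) + K{\left(-616,8 \right)}\right) = \left(208437 - 81311\right) \left(\left(-183947 - 230031\right) - \frac{506}{8}\right) = 127126 \left(-413978 - \frac{253}{4}\right) = 127126 \left(- \frac{1656165}{4}\right) = - \frac{105270815895}{2}$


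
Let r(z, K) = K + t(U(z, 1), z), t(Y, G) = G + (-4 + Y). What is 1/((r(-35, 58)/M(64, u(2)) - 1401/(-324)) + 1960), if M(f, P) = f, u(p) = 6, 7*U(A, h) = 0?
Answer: 1728/3394865 ≈ 0.00050900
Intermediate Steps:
U(A, h) = 0 (U(A, h) = (1/7)*0 = 0)
t(Y, G) = -4 + G + Y
r(z, K) = -4 + K + z (r(z, K) = K + (-4 + z + 0) = K + (-4 + z) = -4 + K + z)
1/((r(-35, 58)/M(64, u(2)) - 1401/(-324)) + 1960) = 1/(((-4 + 58 - 35)/64 - 1401/(-324)) + 1960) = 1/((19*(1/64) - 1401*(-1/324)) + 1960) = 1/((19/64 + 467/108) + 1960) = 1/(7985/1728 + 1960) = 1/(3394865/1728) = 1728/3394865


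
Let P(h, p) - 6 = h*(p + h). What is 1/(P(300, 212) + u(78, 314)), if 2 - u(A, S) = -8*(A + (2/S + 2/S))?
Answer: 157/24214440 ≈ 6.4837e-6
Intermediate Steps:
u(A, S) = 2 + 8*A + 32/S (u(A, S) = 2 - (-8)*(A + (2/S + 2/S)) = 2 - (-8)*(A + 4/S) = 2 - (-32/S - 8*A) = 2 + (8*A + 32/S) = 2 + 8*A + 32/S)
P(h, p) = 6 + h*(h + p) (P(h, p) = 6 + h*(p + h) = 6 + h*(h + p))
1/(P(300, 212) + u(78, 314)) = 1/((6 + 300² + 300*212) + (2 + 8*78 + 32/314)) = 1/((6 + 90000 + 63600) + (2 + 624 + 32*(1/314))) = 1/(153606 + (2 + 624 + 16/157)) = 1/(153606 + 98298/157) = 1/(24214440/157) = 157/24214440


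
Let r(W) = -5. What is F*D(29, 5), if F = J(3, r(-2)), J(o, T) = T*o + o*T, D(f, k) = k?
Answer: -150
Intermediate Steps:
J(o, T) = 2*T*o (J(o, T) = T*o + T*o = 2*T*o)
F = -30 (F = 2*(-5)*3 = -30)
F*D(29, 5) = -30*5 = -150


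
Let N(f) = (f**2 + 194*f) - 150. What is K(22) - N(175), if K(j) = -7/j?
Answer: -1417357/22 ≈ -64425.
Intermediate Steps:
N(f) = -150 + f**2 + 194*f
K(22) - N(175) = -7/22 - (-150 + 175**2 + 194*175) = -7*1/22 - (-150 + 30625 + 33950) = -7/22 - 1*64425 = -7/22 - 64425 = -1417357/22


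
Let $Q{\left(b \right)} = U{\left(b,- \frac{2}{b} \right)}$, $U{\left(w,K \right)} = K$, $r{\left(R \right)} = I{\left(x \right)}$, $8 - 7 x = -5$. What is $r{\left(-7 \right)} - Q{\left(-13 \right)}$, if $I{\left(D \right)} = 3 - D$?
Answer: $\frac{90}{91} \approx 0.98901$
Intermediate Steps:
$x = \frac{13}{7}$ ($x = \frac{8}{7} - - \frac{5}{7} = \frac{8}{7} + \frac{5}{7} = \frac{13}{7} \approx 1.8571$)
$r{\left(R \right)} = \frac{8}{7}$ ($r{\left(R \right)} = 3 - \frac{13}{7} = \frac{8}{7}$)
$Q{\left(b \right)} = - \frac{2}{b}$
$r{\left(-7 \right)} - Q{\left(-13 \right)} = \frac{8}{7} - - \frac{2}{-13} = \frac{8}{7} - \left(-2\right) \left(- \frac{1}{13}\right) = \frac{8}{7} - \frac{2}{13} = \frac{90}{91}$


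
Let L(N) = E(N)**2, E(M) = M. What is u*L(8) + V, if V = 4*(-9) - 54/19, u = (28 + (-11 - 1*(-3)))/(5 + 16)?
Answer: 8822/399 ≈ 22.110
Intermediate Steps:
u = 20/21 (u = (28 + (-11 + 3))/21 = (28 - 8)*(1/21) = 20*(1/21) = 20/21 ≈ 0.95238)
L(N) = N**2
V = -738/19 (V = -36 - 54/19 = -738/19 ≈ -38.842)
u*L(8) + V = (20/21)*8**2 - 738/19 = (20/21)*64 - 738/19 = 1280/21 - 738/19 = 8822/399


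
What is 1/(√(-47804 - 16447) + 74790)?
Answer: 8310/621512039 - 11*I*√59/1864536117 ≈ 1.3371e-5 - 4.5316e-8*I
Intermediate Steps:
1/(√(-47804 - 16447) + 74790) = 1/(√(-64251) + 74790) = 1/(33*I*√59 + 74790) = 1/(74790 + 33*I*√59)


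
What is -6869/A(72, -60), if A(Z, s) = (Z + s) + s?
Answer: 6869/48 ≈ 143.10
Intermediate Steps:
A(Z, s) = Z + 2*s
-6869/A(72, -60) = -6869/(72 + 2*(-60)) = -6869/(72 - 120) = -6869/(-48) = -6869*(-1/48) = 6869/48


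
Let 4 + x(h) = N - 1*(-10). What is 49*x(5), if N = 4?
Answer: 490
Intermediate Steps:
x(h) = 10 (x(h) = -4 + (4 - 1*(-10)) = -4 + (4 + 10) = -4 + 14 = 10)
49*x(5) = 49*10 = 490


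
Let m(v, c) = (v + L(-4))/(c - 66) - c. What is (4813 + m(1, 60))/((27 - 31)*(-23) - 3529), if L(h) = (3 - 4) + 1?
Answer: -28517/20622 ≈ -1.3828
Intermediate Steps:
L(h) = 0 (L(h) = -1 + 1 = 0)
m(v, c) = -c + v/(-66 + c) (m(v, c) = (v + 0)/(c - 66) - c = v/(-66 + c) - c = -c + v/(-66 + c))
(4813 + m(1, 60))/((27 - 31)*(-23) - 3529) = (4813 + (1 - 1*60**2 + 66*60)/(-66 + 60))/((27 - 31)*(-23) - 3529) = (4813 + (1 - 1*3600 + 3960)/(-6))/(-4*(-23) - 3529) = (4813 - (1 - 3600 + 3960)/6)/(92 - 3529) = (4813 - 1/6*361)/(-3437) = (4813 - 361/6)*(-1/3437) = (28517/6)*(-1/3437) = -28517/20622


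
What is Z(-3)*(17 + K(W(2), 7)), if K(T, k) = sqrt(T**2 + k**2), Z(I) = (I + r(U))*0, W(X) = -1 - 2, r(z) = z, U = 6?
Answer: 0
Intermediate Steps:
W(X) = -3
Z(I) = 0 (Z(I) = (I + 6)*0 = (6 + I)*0 = 0)
Z(-3)*(17 + K(W(2), 7)) = 0*(17 + sqrt((-3)**2 + 7**2)) = 0*(17 + sqrt(9 + 49)) = 0*(17 + sqrt(58)) = 0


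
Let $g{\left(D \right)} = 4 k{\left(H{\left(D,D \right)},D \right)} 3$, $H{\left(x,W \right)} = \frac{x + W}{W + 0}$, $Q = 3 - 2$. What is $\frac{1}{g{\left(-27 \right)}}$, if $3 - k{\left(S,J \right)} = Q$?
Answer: $\frac{1}{24} \approx 0.041667$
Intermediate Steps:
$Q = 1$ ($Q = 3 + \left(-2 + 0\right) = 3 - 2 = 1$)
$H{\left(x,W \right)} = \frac{W + x}{W}$
$k{\left(S,J \right)} = 2$ ($k{\left(S,J \right)} = 3 - 1 = 2$)
$g{\left(D \right)} = 24$ ($g{\left(D \right)} = 4 \cdot 2 \cdot 3 = 8 \cdot 3 = 24$)
$\frac{1}{g{\left(-27 \right)}} = \frac{1}{24}$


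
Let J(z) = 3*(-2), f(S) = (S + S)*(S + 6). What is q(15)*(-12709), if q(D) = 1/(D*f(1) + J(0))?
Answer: -12709/204 ≈ -62.299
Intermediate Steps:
f(S) = 2*S*(6 + S) (f(S) = (2*S)*(6 + S) = 2*S*(6 + S))
J(z) = -6
q(D) = 1/(-6 + 14*D) (q(D) = 1/(D*(2*1*(6 + 1)) - 6) = 1/(D*(2*1*7) - 6) = 1/(D*14 - 6) = 1/(14*D - 6) = 1/(-6 + 14*D))
q(15)*(-12709) = (1/(2*(-3 + 7*15)))*(-12709) = (1/(2*(-3 + 105)))*(-12709) = ((½)/102)*(-12709) = ((½)*(1/102))*(-12709) = (1/204)*(-12709) = -12709/204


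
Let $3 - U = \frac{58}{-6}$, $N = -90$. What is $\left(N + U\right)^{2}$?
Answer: $\frac{53824}{9} \approx 5980.4$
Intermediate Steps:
$U = \frac{38}{3}$ ($U = 3 - \frac{58}{-6} = 3 - 58 \left(- \frac{1}{6}\right) = 3 - - \frac{29}{3} = 3 + \frac{29}{3} = \frac{38}{3} \approx 12.667$)
$\left(N + U\right)^{2} = \left(-90 + \frac{38}{3}\right)^{2} = \left(- \frac{232}{3}\right)^{2} = \frac{53824}{9}$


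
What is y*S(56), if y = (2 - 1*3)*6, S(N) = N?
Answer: -336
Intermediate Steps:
y = -6 (y = (2 - 3)*6 = -1*6 = -6)
y*S(56) = -6*56 = -336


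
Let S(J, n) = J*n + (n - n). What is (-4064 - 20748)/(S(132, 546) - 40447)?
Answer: -24812/31625 ≈ -0.78457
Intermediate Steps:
S(J, n) = J*n (S(J, n) = J*n + 0 = J*n)
(-4064 - 20748)/(S(132, 546) - 40447) = (-4064 - 20748)/(132*546 - 40447) = -24812/(72072 - 40447) = -24812/31625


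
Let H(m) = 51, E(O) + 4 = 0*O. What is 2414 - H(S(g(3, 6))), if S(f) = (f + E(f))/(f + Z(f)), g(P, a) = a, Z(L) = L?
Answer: 2363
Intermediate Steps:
E(O) = -4 (E(O) = -4 + 0*O = -4 + 0 = -4)
S(f) = (-4 + f)/(2*f) (S(f) = (f - 4)/(f + f) = (-4 + f)/((2*f)) = (-4 + f)*(1/(2*f)) = (-4 + f)/(2*f))
2414 - H(S(g(3, 6))) = 2414 - 1*51 = 2414 - 51 = 2363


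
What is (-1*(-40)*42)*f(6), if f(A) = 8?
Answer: 13440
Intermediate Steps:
(-1*(-40)*42)*f(6) = (-1*(-40)*42)*8 = (40*42)*8 = 1680*8 = 13440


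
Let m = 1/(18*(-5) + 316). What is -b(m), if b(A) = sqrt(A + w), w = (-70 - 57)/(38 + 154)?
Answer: -I*sqrt(4832445)/2712 ≈ -0.81058*I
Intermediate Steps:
w = -127/192 ≈ -0.66146
m = 1/226 (m = 1/(-90 + 316) = 1/226 ≈ 0.0044248)
b(A) = sqrt(-127/192 + A) (b(A) = sqrt(A - 127/192) = sqrt(-127/192 + A))
-b(m) = -sqrt(-381 + 576*(1/226))/24 = -sqrt(-381 + 288/113)/24 = -sqrt(-42765/113)/24 = -I*sqrt(4832445)/113/24 = -I*sqrt(4832445)/2712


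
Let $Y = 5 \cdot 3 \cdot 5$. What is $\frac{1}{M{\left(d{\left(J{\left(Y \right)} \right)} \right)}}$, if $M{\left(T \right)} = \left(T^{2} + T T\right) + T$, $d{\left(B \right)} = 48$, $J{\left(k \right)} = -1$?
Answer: $\frac{1}{4656} \approx 0.00021478$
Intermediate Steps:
$Y = 75$ ($Y = 15 \cdot 5 = 75$)
$M{\left(T \right)} = T + 2 T^{2}$ ($M{\left(T \right)} = \left(T^{2} + T^{2}\right) + T = 2 T^{2} + T = T + 2 T^{2}$)
$\frac{1}{M{\left(d{\left(J{\left(Y \right)} \right)} \right)}} = \frac{1}{48 \left(1 + 2 \cdot 48\right)} = \frac{1}{48 \left(1 + 96\right)} = \frac{1}{48 \cdot 97} = \frac{1}{4656}$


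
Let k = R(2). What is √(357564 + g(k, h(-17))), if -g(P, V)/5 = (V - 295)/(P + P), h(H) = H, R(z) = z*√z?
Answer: √(357564 + 195*√2) ≈ 598.20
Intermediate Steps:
R(z) = z^(3/2)
k = 2*√2 (k = 2^(3/2) = 2*√2 ≈ 2.8284)
g(P, V) = -5*(-295 + V)/(2*P) (g(P, V) = -5*(V - 295)/(P + P) = -5*(-295 + V)/(2*P))
√(357564 + g(k, h(-17))) = √(357564 + 5*(295 - 1*(-17))/(2*((2*√2)))) = √(357564 + 5*(√2/4)*(295 + 17)/2) = √(357564 + (5/2)*(√2/4)*312) = √(357564 + 195*√2)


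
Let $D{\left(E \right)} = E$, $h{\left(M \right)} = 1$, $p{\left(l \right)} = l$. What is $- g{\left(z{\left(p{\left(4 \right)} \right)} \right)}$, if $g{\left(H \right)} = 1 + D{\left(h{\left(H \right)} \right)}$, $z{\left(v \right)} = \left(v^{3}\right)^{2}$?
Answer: $-2$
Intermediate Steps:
$z{\left(v \right)} = v^{6}$
$g{\left(H \right)} = 2$ ($g{\left(H \right)} = 1 + 1 = 2$)
$- g{\left(z{\left(p{\left(4 \right)} \right)} \right)} = \left(-1\right) 2 = -2$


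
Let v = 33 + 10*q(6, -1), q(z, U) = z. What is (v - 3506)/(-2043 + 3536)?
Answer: -3413/1493 ≈ -2.2860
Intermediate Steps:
v = 93 (v = 33 + 10*6 = 33 + 60 = 93)
(v - 3506)/(-2043 + 3536) = (93 - 3506)/(-2043 + 3536) = -3413/1493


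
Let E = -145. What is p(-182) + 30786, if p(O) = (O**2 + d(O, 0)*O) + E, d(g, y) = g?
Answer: 96889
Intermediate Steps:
p(O) = -145 + 2*O**2 (p(O) = (O**2 + O*O) - 145 = (O**2 + O**2) - 145 = 2*O**2 - 145 = -145 + 2*O**2)
p(-182) + 30786 = (-145 + 2*(-182)**2) + 30786 = (-145 + 2*33124) + 30786 = (-145 + 66248) + 30786 = 66103 + 30786 = 96889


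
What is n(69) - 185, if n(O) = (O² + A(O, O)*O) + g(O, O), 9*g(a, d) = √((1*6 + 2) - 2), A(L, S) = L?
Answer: 9337 + √6/9 ≈ 9337.3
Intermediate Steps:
g(a, d) = √6/9 (g(a, d) = √((1*6 + 2) - 2)/9 = √((6 + 2) - 2)/9 = √(8 - 2)/9 = √6/9)
n(O) = 2*O² + √6/9 (n(O) = (O² + O*O) + √6/9 = (O² + O²) + √6/9 = 2*O² + √6/9)
n(69) - 185 = (2*69² + √6/9) - 185 = (2*4761 + √6/9) - 185 = (9522 + √6/9) - 185 = 9337 + √6/9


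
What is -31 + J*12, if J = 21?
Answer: 221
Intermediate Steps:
-31 + J*12 = -31 + 21*12 = -31 + 252 = 221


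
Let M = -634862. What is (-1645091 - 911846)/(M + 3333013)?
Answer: -2556937/2698151 ≈ -0.94766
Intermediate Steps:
(-1645091 - 911846)/(M + 3333013) = (-1645091 - 911846)/(-634862 + 3333013) = -2556937/2698151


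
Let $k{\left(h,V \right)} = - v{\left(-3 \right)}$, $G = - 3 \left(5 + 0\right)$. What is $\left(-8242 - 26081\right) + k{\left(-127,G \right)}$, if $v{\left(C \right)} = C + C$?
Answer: $-34317$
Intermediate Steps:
$v{\left(C \right)} = 2 C$
$G = -15$ ($G = \left(-3\right) 5 = -15$)
$k{\left(h,V \right)} = 6$ ($k{\left(h,V \right)} = - 2 \left(-3\right) = \left(-1\right) \left(-6\right) = 6$)
$\left(-8242 - 26081\right) + k{\left(-127,G \right)} = \left(-8242 - 26081\right) + 6 = -34323 + 6 = -34317$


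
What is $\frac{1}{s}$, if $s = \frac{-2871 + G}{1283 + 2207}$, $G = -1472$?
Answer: $- \frac{3490}{4343} \approx -0.80359$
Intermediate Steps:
$s = - \frac{4343}{3490}$ ($s = \frac{-2871 - 1472}{1283 + 2207} = - \frac{4343}{3490} \approx -1.2444$)
$\frac{1}{s} = \frac{1}{- \frac{4343}{3490}} = - \frac{3490}{4343}$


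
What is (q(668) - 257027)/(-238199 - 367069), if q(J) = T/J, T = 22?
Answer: 28615669/67386504 ≈ 0.42465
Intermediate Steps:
q(J) = 22/J
(q(668) - 257027)/(-238199 - 367069) = (22/668 - 257027)/(-238199 - 367069) = (22*(1/668) - 257027)/(-605268) = (11/334 - 257027)*(-1/605268) = -85847007/334*(-1/605268) = 28615669/67386504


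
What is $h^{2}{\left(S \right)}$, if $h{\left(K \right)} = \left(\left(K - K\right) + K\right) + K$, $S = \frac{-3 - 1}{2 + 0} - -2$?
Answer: $0$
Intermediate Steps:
$S = 0$ ($S = - \frac{4}{2} + 2 = \left(-4\right) \frac{1}{2} + 2 = -2 + 2 = 0$)
$h{\left(K \right)} = 2 K$ ($h{\left(K \right)} = \left(0 + K\right) + K = K + K = 2 K$)
$h^{2}{\left(S \right)} = \left(2 \cdot 0\right)^{2} = 0^{2} = 0$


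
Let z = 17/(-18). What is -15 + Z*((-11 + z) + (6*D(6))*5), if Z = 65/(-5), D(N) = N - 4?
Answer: -11515/18 ≈ -639.72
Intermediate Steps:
D(N) = -4 + N
Z = -13 (Z = 65*(-⅕) = -13)
z = -17/18 (z = 17*(-1/18) = -17/18 ≈ -0.94444)
-15 + Z*((-11 + z) + (6*D(6))*5) = -15 - 13*((-11 - 17/18) + (6*(-4 + 6))*5) = -15 - 13*(-215/18 + (6*2)*5) = -15 - 13*(-215/18 + 12*5) = -15 - 13*(-215/18 + 60) = -15 - 13*865/18 = -15 - 11245/18 = -11515/18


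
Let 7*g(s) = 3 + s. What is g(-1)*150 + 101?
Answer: 1007/7 ≈ 143.86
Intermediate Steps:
g(s) = 3/7 + s/7 (g(s) = (3 + s)/7 = 3/7 + s/7)
g(-1)*150 + 101 = (3/7 + (⅐)*(-1))*150 + 101 = (3/7 - ⅐)*150 + 101 = (2/7)*150 + 101 = 300/7 + 101 = 1007/7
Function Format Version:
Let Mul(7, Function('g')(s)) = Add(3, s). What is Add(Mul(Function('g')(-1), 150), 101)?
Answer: Rational(1007, 7) ≈ 143.86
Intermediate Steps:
Function('g')(s) = Add(Rational(3, 7), Mul(Rational(1, 7), s)) (Function('g')(s) = Mul(Rational(1, 7), Add(3, s)) = Add(Rational(3, 7), Mul(Rational(1, 7), s)))
Add(Mul(Function('g')(-1), 150), 101) = Add(Mul(Add(Rational(3, 7), Mul(Rational(1, 7), -1)), 150), 101) = Add(Mul(Add(Rational(3, 7), Rational(-1, 7)), 150), 101) = Add(Mul(Rational(2, 7), 150), 101) = Add(Rational(300, 7), 101) = Rational(1007, 7)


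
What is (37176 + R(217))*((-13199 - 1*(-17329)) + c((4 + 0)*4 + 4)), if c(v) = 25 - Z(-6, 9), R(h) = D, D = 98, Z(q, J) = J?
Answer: 154538004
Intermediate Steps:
R(h) = 98
c(v) = 16 (c(v) = 25 - 1*9 = 25 - 9 = 16)
(37176 + R(217))*((-13199 - 1*(-17329)) + c((4 + 0)*4 + 4)) = (37176 + 98)*((-13199 - 1*(-17329)) + 16) = 37274*((-13199 + 17329) + 16) = 37274*(4130 + 16) = 37274*4146 = 154538004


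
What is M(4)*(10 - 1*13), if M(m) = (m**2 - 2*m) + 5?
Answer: -39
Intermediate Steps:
M(m) = 5 + m**2 - 2*m
M(4)*(10 - 1*13) = (5 + 4**2 - 2*4)*(10 - 1*13) = (5 + 16 - 8)*(10 - 13) = 13*(-3) = -39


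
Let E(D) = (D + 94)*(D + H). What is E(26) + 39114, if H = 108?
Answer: 55194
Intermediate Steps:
E(D) = (94 + D)*(108 + D) (E(D) = (D + 94)*(D + 108) = (94 + D)*(108 + D))
E(26) + 39114 = (10152 + 26² + 202*26) + 39114 = (10152 + 676 + 5252) + 39114 = 16080 + 39114 = 55194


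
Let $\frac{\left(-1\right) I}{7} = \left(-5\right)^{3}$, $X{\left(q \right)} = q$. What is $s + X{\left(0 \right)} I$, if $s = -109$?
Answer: $-109$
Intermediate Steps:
$I = 875$ ($I = - 7 \left(-5\right)^{3} = \left(-7\right) \left(-125\right) = 875$)
$s + X{\left(0 \right)} I = -109 + 0 \cdot 875 = -109 + 0 = -109$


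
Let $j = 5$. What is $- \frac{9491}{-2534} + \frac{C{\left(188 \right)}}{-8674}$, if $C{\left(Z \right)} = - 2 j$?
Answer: $\frac{41175137}{10989958} \approx 3.7466$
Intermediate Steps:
$C{\left(Z \right)} = -10$ ($C{\left(Z \right)} = \left(-2\right) 5 = -10$)
$- \frac{9491}{-2534} + \frac{C{\left(188 \right)}}{-8674} = - \frac{9491}{-2534} - \frac{10}{-8674} = \left(-9491\right) \left(- \frac{1}{2534}\right) - - \frac{5}{4337} = \frac{9491}{2534} + \frac{5}{4337} = \frac{41175137}{10989958}$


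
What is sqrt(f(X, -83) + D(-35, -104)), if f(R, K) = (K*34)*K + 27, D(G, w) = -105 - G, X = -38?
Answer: sqrt(234183) ≈ 483.92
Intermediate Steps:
f(R, K) = 27 + 34*K**2 (f(R, K) = (34*K)*K + 27 = 34*K**2 + 27 = 27 + 34*K**2)
sqrt(f(X, -83) + D(-35, -104)) = sqrt((27 + 34*(-83)**2) + (-105 - 1*(-35))) = sqrt((27 + 34*6889) + (-105 + 35)) = sqrt((27 + 234226) - 70) = sqrt(234253 - 70) = sqrt(234183)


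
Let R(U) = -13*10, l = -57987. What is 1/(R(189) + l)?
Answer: -1/58117 ≈ -1.7207e-5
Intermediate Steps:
R(U) = -130
1/(R(189) + l) = 1/(-130 - 57987) = 1/(-58117) = -1/58117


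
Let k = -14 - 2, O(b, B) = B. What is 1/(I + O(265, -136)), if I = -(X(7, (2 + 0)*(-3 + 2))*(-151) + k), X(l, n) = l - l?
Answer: -1/120 ≈ -0.0083333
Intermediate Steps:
X(l, n) = 0
k = -16
I = 16 (I = -(0*(-151) - 16) = -(0 - 16) = -1*(-16) = 16)
1/(I + O(265, -136)) = 1/(16 - 136) = 1/(-120) = -1/120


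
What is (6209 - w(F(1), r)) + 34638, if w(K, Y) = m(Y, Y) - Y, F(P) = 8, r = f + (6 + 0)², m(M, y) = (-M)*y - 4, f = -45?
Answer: 40923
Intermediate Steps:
m(M, y) = -4 - M*y (m(M, y) = -M*y - 4 = -4 - M*y)
r = -9 (r = -45 + (6 + 0)² = -45 + 6² = -45 + 36 = -9)
w(K, Y) = -4 - Y - Y² (w(K, Y) = (-4 - Y*Y) - Y = (-4 - Y²) - Y = -4 - Y - Y²)
(6209 - w(F(1), r)) + 34638 = (6209 - (-4 - 1*(-9) - 1*(-9)²)) + 34638 = (6209 - (-4 + 9 - 1*81)) + 34638 = (6209 - (-4 + 9 - 81)) + 34638 = (6209 - 1*(-76)) + 34638 = (6209 + 76) + 34638 = 6285 + 34638 = 40923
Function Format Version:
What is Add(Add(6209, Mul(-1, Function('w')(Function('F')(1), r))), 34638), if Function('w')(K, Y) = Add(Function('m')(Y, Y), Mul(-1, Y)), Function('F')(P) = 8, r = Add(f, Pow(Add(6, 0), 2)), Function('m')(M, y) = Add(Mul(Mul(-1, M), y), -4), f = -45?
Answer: 40923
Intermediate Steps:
Function('m')(M, y) = Add(-4, Mul(-1, M, y)) (Function('m')(M, y) = Add(Mul(-1, M, y), -4) = Add(-4, Mul(-1, M, y)))
r = -9 (r = Add(-45, Pow(Add(6, 0), 2)) = Add(-45, Pow(6, 2)) = Add(-45, 36) = -9)
Function('w')(K, Y) = Add(-4, Mul(-1, Y), Mul(-1, Pow(Y, 2))) (Function('w')(K, Y) = Add(Add(-4, Mul(-1, Y, Y)), Mul(-1, Y)) = Add(Add(-4, Mul(-1, Pow(Y, 2))), Mul(-1, Y)) = Add(-4, Mul(-1, Y), Mul(-1, Pow(Y, 2))))
Add(Add(6209, Mul(-1, Function('w')(Function('F')(1), r))), 34638) = Add(Add(6209, Mul(-1, Add(-4, Mul(-1, -9), Mul(-1, Pow(-9, 2))))), 34638) = Add(Add(6209, Mul(-1, Add(-4, 9, Mul(-1, 81)))), 34638) = Add(Add(6209, Mul(-1, Add(-4, 9, -81))), 34638) = Add(Add(6209, Mul(-1, -76)), 34638) = Add(Add(6209, 76), 34638) = Add(6285, 34638) = 40923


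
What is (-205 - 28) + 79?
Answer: -154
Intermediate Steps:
(-205 - 28) + 79 = -233 + 79 = -154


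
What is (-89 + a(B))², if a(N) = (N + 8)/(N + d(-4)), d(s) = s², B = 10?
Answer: 1317904/169 ≈ 7798.3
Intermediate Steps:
a(N) = (8 + N)/(16 + N) (a(N) = (N + 8)/(N + (-4)²) = (8 + N)/(N + 16) = (8 + N)/(16 + N))
(-89 + a(B))² = (-89 + (8 + 10)/(16 + 10))² = (-89 + 18/26)² = (-89 + (1/26)*18)² = (-89 + 9/13)² = (-1148/13)² = 1317904/169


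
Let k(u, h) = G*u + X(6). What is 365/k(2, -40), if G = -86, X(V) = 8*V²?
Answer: 365/116 ≈ 3.1466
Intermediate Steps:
k(u, h) = 288 - 86*u (k(u, h) = -86*u + 8*6² = -86*u + 8*36 = -86*u + 288 = 288 - 86*u)
365/k(2, -40) = 365/(288 - 86*2) = 365/(288 - 172) = 365/116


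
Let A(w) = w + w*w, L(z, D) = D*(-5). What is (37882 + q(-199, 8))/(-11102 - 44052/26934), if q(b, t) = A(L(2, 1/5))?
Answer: -85026149/24922110 ≈ -3.4117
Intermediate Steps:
L(z, D) = -5*D
A(w) = w + w**2
q(b, t) = 0 (q(b, t) = (-5/5)*(1 - 5/5) = (-5*1/5)*(1 - 5*1/5) = -(1 - 1) = -1*0 = 0)
(37882 + q(-199, 8))/(-11102 - 44052/26934) = (37882 + 0)/(-11102 - 44052/26934) = 37882/(-11102 - 44052*1/26934) = 37882/(-11102 - 7342/4489) = 37882/(-49844220/4489) = 37882*(-4489/49844220) = -85026149/24922110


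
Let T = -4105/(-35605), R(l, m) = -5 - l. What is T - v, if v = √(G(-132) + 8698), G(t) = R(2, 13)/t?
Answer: 821/7121 - √37888719/66 ≈ -93.148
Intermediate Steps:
G(t) = -7/t (G(t) = (-5 - 1*2)/t = (-5 - 2)/t = -7/t)
T = 821/7121 (T = -4105*(-1/35605) = 821/7121 ≈ 0.11529)
v = √37888719/66 (v = √(-7/(-132) + 8698) = √(-7*(-1/132) + 8698) = √(7/132 + 8698) = √(1148143/132) = √37888719/66 ≈ 93.263)
T - v = 821/7121 - √37888719/66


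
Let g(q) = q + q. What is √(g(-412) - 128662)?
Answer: I*√129486 ≈ 359.84*I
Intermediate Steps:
g(q) = 2*q
√(g(-412) - 128662) = √(2*(-412) - 128662) = √(-824 - 128662) = √(-129486) = I*√129486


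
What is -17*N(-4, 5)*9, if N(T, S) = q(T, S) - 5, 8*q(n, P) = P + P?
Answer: 2295/4 ≈ 573.75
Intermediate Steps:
q(n, P) = P/4 (q(n, P) = (P + P)/8 = (2*P)/8 = P/4)
N(T, S) = -5 + S/4 (N(T, S) = S/4 - 5 = -5 + S/4)
-17*N(-4, 5)*9 = -17*(-5 + (1/4)*5)*9 = -17*(-5 + 5/4)*9 = -17*(-15/4)*9 = (255/4)*9 = 2295/4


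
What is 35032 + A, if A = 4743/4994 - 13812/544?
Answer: 11888287327/339592 ≈ 35008.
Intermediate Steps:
A = -8299617/339592 (A = 4743*(1/4994) - 13812*1/544 = 4743/4994 - 3453/136 = -8299617/339592 ≈ -24.440)
35032 + A = 35032 - 8299617/339592 = 11888287327/339592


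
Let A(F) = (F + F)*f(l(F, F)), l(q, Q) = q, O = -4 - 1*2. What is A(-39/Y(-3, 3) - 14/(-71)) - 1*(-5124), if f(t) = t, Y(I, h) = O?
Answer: 52564569/10082 ≈ 5213.7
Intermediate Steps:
O = -6 (O = -4 - 2 = -6)
Y(I, h) = -6
A(F) = 2*F² (A(F) = (F + F)*F = (2*F)*F = 2*F²)
A(-39/Y(-3, 3) - 14/(-71)) - 1*(-5124) = 2*(-39/(-6) - 14/(-71))² - 1*(-5124) = 2*(-39*(-⅙) - 14*(-1/71))² + 5124 = 2*(13/2 + 14/71)² + 5124 = 2*(951/142)² + 5124 = 2*(904401/20164) + 5124 = 904401/10082 + 5124 = 52564569/10082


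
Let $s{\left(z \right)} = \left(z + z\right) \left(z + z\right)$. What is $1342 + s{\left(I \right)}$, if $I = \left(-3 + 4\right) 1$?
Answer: $1346$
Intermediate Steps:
$I = 1$ ($I = 1 \cdot 1 = 1$)
$s{\left(z \right)} = 4 z^{2}$ ($s{\left(z \right)} = 2 z 2 z = 4 z^{2}$)
$1342 + s{\left(I \right)} = 1342 + 4 \cdot 1^{2} = 1342 + 4 \cdot 1 = 1342 + 4 = 1346$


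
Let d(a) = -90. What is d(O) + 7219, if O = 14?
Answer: 7129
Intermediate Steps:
d(O) + 7219 = -90 + 7219 = 7129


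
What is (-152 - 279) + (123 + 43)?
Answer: -265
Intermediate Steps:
(-152 - 279) + (123 + 43) = -431 + 166 = -265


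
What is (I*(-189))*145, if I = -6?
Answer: 164430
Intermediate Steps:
(I*(-189))*145 = -6*(-189)*145 = 1134*145 = 164430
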